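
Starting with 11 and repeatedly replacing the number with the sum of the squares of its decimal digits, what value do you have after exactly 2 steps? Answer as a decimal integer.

4

11 → 1² + 1² = 1 + 1 = 2
2 → 2² = 4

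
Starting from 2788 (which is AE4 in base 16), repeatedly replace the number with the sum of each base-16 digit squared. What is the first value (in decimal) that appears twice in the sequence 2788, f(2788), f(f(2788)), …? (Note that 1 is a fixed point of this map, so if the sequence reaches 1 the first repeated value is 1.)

1

2788 = (10,14,4)_16 → 10² + 14² + 4² = 100 + 196 + 16 = 312
312 = (1,3,8)_16 → 1² + 3² + 8² = 1 + 9 + 64 = 74
74 = (4,10)_16 → 4² + 10² = 16 + 100 = 116
116 = (7,4)_16 → 7² + 4² = 49 + 16 = 65
65 = (4,1)_16 → 4² + 1² = 16 + 1 = 17
17 = (1,1)_16 → 1² + 1² = 1 + 1 = 2
2 = (2)_16 → 2² = 4
4 = (4)_16 → 4² = 16
16 = (1,0)_16 → 1² + 0² = 1 + 0 = 1  — reached the fixed point 1.
1 → 1, so 1 is the first repeated value.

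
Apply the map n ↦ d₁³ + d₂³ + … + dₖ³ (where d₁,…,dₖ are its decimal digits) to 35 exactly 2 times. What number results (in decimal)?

35 → 152
152 → 134

134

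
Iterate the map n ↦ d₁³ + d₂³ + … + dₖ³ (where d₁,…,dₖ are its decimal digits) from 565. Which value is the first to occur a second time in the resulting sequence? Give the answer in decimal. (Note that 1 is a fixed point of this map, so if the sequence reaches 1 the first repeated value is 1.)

370

565 → 5³ + 6³ + 5³ = 125 + 216 + 125 = 466
466 → 4³ + 6³ + 6³ = 64 + 216 + 216 = 496
496 → 4³ + 9³ + 6³ = 64 + 729 + 216 = 1009
1009 → 1³ + 0³ + 0³ + 9³ = 1 + 0 + 0 + 729 = 730
730 → 7³ + 3³ + 0³ = 343 + 27 + 0 = 370
370 → 3³ + 7³ + 0³ = 27 + 343 + 0 = 370  — 370 already appeared earlier.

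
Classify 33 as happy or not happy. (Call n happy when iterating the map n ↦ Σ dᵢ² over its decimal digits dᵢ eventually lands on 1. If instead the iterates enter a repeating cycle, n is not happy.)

33 → 3² + 3² = 9 + 9 = 18
18 → 1² + 8² = 1 + 64 = 65
65 → 6² + 5² = 36 + 25 = 61
61 → 6² + 1² = 36 + 1 = 37
37 → 3² + 7² = 9 + 49 = 58
58 → 5² + 8² = 25 + 64 = 89
89 → 8² + 9² = 64 + 81 = 145
145 → 1² + 4² + 5² = 1 + 16 + 25 = 42
42 → 4² + 2² = 16 + 4 = 20
20 → 2² + 0² = 4 + 0 = 4
4 → 4² = 16
16 → 1² + 6² = 1 + 36 = 37  — 37 already seen; the sequence cycles without reaching 1.

not happy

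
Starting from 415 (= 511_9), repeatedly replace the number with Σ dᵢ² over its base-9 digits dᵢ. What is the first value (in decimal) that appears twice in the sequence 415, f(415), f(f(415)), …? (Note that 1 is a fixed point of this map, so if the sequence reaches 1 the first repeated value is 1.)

1

415 = (5,1,1)_9 → 5² + 1² + 1² = 25 + 1 + 1 = 27
27 = (3,0)_9 → 3² + 0² = 9 + 0 = 9
9 = (1,0)_9 → 1² + 0² = 1 + 0 = 1  — reached the fixed point 1.
1 → 1, so 1 is the first repeated value.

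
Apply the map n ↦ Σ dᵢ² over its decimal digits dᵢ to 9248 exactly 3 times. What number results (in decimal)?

40

9248 → 9² + 2² + 4² + 8² = 81 + 4 + 16 + 64 = 165
165 → 1² + 6² + 5² = 1 + 36 + 25 = 62
62 → 6² + 2² = 36 + 4 = 40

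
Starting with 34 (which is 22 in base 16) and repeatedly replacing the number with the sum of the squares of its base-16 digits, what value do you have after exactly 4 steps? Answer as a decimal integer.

34 = (2,2)_16 → 8
8 = (8)_16 → 64
64 = (4,0)_16 → 16
16 = (1,0)_16 → 1

1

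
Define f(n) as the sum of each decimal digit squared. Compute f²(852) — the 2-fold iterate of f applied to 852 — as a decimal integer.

852 → 93
93 → 90

90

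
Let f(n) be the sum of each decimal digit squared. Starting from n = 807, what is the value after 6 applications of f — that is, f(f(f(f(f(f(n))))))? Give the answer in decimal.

807 → 8² + 0² + 7² = 64 + 0 + 49 = 113
113 → 1² + 1² + 3² = 1 + 1 + 9 = 11
11 → 1² + 1² = 1 + 1 = 2
2 → 2² = 4
4 → 4² = 16
16 → 1² + 6² = 1 + 36 = 37

37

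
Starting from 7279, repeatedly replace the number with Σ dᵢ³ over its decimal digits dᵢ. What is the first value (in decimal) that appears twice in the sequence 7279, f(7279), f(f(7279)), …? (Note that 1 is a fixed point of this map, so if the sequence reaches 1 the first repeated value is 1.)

1

7279 → 7³ + 2³ + 7³ + 9³ = 1423
1423 → 1³ + 4³ + 2³ + 3³ = 100
100 → 1³ + 0³ + 0³ = 1  — reached the fixed point 1.
1 → 1, so 1 is the first repeated value.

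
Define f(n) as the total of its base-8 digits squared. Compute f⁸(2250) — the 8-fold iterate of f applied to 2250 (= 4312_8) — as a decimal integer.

25

2250 = (4,3,1,2)_8 → 4² + 3² + 1² + 2² = 16 + 9 + 1 + 4 = 30
30 = (3,6)_8 → 3² + 6² = 9 + 36 = 45
45 = (5,5)_8 → 5² + 5² = 25 + 25 = 50
50 = (6,2)_8 → 6² + 2² = 36 + 4 = 40
40 = (5,0)_8 → 5² + 0² = 25 + 0 = 25
25 = (3,1)_8 → 3² + 1² = 9 + 1 = 10
10 = (1,2)_8 → 1² + 2² = 1 + 4 = 5
5 = (5)_8 → 5² = 25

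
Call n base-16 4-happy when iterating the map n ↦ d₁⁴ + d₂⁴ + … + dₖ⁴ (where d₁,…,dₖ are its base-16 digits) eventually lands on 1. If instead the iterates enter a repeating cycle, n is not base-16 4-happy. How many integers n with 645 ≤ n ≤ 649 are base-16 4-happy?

4

645: 645 → 4737 → 4114 → 18 → 17 → 2 → 16 → 1  (reaches 1)
646: 646 → 5408 → 642 → 4128 → 17 → 2 → 16 → 1  (reaches 1)
647: 647 → 6513 → 8964 → 353 → 1298 → 642 → 4128 → 17 → 2 → 16 → 1  (reaches 1)
648: 648 → 8208 → 17 → 2 → 16 → 1  (reaches 1)
649: 649 → 10673 → 21219 → 39138 → 49089 → 86003 → 101588 → 53650 → 35139 → 10994 → 60657 → 109778 → 59314 → 55474 → 47314 → 47314  (repeats 47314)
base-16 4-happy: 645, 646, 647, 648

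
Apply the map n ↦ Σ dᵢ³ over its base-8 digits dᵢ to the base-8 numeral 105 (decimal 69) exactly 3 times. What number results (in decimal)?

217

69 = (1,0,5)_8 → 1³ + 0³ + 5³ = 126
126 = (1,7,6)_8 → 1³ + 7³ + 6³ = 560
560 = (1,0,6,0)_8 → 1³ + 0³ + 6³ + 0³ = 217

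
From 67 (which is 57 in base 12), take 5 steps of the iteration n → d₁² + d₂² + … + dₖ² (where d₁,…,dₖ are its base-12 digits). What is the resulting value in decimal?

67 = (5,7)_12 → 5² + 7² = 74
74 = (6,2)_12 → 6² + 2² = 40
40 = (3,4)_12 → 3² + 4² = 25
25 = (2,1)_12 → 2² + 1² = 5
5 = (5)_12 → 5² = 25

25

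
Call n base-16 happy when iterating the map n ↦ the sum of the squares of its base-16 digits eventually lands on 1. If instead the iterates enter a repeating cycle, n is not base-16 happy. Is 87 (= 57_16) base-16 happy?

87 = (5,7)_16 → 5² + 7² = 74
74 = (4,10)_16 → 4² + 10² = 116
116 = (7,4)_16 → 7² + 4² = 65
65 = (4,1)_16 → 4² + 1² = 17
17 = (1,1)_16 → 1² + 1² = 2
2 = (2)_16 → 2² = 4
4 = (4)_16 → 4² = 16
16 = (1,0)_16 → 1² + 0² = 1  — reached 1.

base-16 happy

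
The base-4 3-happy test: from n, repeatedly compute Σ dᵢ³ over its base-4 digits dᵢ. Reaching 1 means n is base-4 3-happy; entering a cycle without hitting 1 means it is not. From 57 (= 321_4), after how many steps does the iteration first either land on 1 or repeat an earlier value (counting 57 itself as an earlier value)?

3

57 = (3,2,1)_4 → 3³ + 2³ + 1³ = 36
36 = (2,1,0)_4 → 2³ + 1³ + 0³ = 9
9 = (2,1)_4 → 2³ + 1³ = 9  — 9 repeats.
That took 3 steps.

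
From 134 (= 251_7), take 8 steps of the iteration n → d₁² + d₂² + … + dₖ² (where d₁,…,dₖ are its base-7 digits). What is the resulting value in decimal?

134 = (2,5,1)_7 → 2² + 5² + 1² = 4 + 25 + 1 = 30
30 = (4,2)_7 → 4² + 2² = 16 + 4 = 20
20 = (2,6)_7 → 2² + 6² = 4 + 36 = 40
40 = (5,5)_7 → 5² + 5² = 25 + 25 = 50
50 = (1,0,1)_7 → 1² + 0² + 1² = 1 + 0 + 1 = 2
2 = (2)_7 → 2² = 4
4 = (4)_7 → 4² = 16
16 = (2,2)_7 → 2² + 2² = 4 + 4 = 8

8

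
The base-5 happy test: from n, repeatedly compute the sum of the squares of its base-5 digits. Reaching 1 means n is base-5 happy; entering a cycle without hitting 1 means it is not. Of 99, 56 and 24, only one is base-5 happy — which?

99

99: 99 → 41 → 11 → 5 → 1  — reaches 1 (base-5 happy)
56: 56 → 6 → 2 → 4 → 16 → 10 → 4  — repeats 4 (not base-5 happy)
24: 24 → 32 → 6 → 2 → 4 → 16 → 10 → 4  — repeats 4 (not base-5 happy)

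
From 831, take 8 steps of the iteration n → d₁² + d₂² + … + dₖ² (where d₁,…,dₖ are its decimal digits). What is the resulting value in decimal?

42

831 → 8² + 3² + 1² = 64 + 9 + 1 = 74
74 → 7² + 4² = 49 + 16 = 65
65 → 6² + 5² = 36 + 25 = 61
61 → 6² + 1² = 36 + 1 = 37
37 → 3² + 7² = 9 + 49 = 58
58 → 5² + 8² = 25 + 64 = 89
89 → 8² + 9² = 64 + 81 = 145
145 → 1² + 4² + 5² = 1 + 16 + 25 = 42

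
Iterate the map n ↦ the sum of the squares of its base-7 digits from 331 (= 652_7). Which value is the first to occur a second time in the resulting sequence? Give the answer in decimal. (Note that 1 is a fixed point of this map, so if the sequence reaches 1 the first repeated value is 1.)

25

331 = (6,5,2)_7 → 6² + 5² + 2² = 36 + 25 + 4 = 65
65 = (1,2,2)_7 → 1² + 2² + 2² = 1 + 4 + 4 = 9
9 = (1,2)_7 → 1² + 2² = 1 + 4 = 5
5 = (5)_7 → 5² = 25
25 = (3,4)_7 → 3² + 4² = 9 + 16 = 25  — 25 already appeared earlier.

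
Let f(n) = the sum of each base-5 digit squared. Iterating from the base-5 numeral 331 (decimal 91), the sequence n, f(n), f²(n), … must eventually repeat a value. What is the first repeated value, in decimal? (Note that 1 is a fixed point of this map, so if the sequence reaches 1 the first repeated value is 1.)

91 = (3,3,1)_5 → 3² + 3² + 1² = 9 + 9 + 1 = 19
19 = (3,4)_5 → 3² + 4² = 9 + 16 = 25
25 = (1,0,0)_5 → 1² + 0² + 0² = 1 + 0 + 0 = 1  — reached the fixed point 1.
1 → 1, so 1 is the first repeated value.

1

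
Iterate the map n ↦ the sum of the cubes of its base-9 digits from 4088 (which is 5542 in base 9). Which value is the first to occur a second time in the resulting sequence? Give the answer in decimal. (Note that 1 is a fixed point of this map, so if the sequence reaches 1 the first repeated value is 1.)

28

4088 = (5,5,4,2)_9 → 322
322 = (3,8,7)_9 → 882
882 = (1,1,8,0)_9 → 514
514 = (6,3,1)_9 → 244
244 = (3,0,1)_9 → 28
28 = (3,1)_9 → 28  — 28 already appeared earlier.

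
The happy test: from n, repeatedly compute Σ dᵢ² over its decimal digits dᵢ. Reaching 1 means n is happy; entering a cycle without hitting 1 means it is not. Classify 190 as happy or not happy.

190 → 82
82 → 68
68 → 100
100 → 1  — reached 1.

happy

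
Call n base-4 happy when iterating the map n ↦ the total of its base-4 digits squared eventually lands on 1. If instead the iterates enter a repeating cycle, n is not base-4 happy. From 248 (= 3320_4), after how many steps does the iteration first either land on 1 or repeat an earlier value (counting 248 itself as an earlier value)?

6

248 = (3,3,2,0)_4 → 3² + 3² + 2² + 0² = 9 + 9 + 4 + 0 = 22
22 = (1,1,2)_4 → 1² + 1² + 2² = 1 + 1 + 4 = 6
6 = (1,2)_4 → 1² + 2² = 1 + 4 = 5
5 = (1,1)_4 → 1² + 1² = 1 + 1 = 2
2 = (2)_4 → 2² = 4
4 = (1,0)_4 → 1² + 0² = 1 + 0 = 1  — reached 1.
That took 6 steps.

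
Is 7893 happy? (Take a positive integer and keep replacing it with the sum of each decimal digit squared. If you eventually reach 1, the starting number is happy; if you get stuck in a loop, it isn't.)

7893 → 203
203 → 13
13 → 10
10 → 1  — reached 1.

happy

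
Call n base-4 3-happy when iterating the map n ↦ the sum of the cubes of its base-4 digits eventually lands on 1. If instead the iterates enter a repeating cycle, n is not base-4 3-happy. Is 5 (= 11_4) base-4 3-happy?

not base-4 3-happy

5 = (1,1)_4 → 1³ + 1³ = 2
2 = (2)_4 → 2³ = 8
8 = (2,0)_4 → 2³ + 0³ = 8  — 8 already seen; the sequence cycles without reaching 1.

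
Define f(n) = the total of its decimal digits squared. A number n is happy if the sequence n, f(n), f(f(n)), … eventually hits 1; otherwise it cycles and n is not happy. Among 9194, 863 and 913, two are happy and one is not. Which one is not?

9194: 9194 → 179 → 131 → 11 → 2 → 4 → 16 → 37 → 58 → 89 → 145 → 42 → 20 → 4  — repeats 4 (not happy)
863: 863 → 109 → 82 → 68 → 100 → 1  — reaches 1 (happy)
913: 913 → 91 → 82 → 68 → 100 → 1  — reaches 1 (happy)

9194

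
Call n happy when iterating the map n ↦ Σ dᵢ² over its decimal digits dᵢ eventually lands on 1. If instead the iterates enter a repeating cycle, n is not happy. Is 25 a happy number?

25 → 2² + 5² = 29
29 → 2² + 9² = 85
85 → 8² + 5² = 89
89 → 8² + 9² = 145
145 → 1² + 4² + 5² = 42
42 → 4² + 2² = 20
20 → 2² + 0² = 4
4 → 4² = 16
16 → 1² + 6² = 37
37 → 3² + 7² = 58
58 → 5² + 8² = 89  — 89 already seen; the sequence cycles without reaching 1.

not happy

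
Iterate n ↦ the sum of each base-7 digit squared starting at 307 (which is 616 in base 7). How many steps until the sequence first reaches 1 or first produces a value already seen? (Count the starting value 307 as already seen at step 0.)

307 = (6,1,6)_7 → 73
73 = (1,3,3)_7 → 19
19 = (2,5)_7 → 29
29 = (4,1)_7 → 17
17 = (2,3)_7 → 13
13 = (1,6)_7 → 37
37 = (5,2)_7 → 29  — 29 repeats.
That took 7 steps.

7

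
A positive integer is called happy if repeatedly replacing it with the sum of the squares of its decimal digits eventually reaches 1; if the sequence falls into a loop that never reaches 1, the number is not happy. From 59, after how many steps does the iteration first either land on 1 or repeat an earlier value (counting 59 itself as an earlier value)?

59 → 5² + 9² = 106
106 → 1² + 0² + 6² = 37
37 → 3² + 7² = 58
58 → 5² + 8² = 89
89 → 8² + 9² = 145
145 → 1² + 4² + 5² = 42
42 → 4² + 2² = 20
20 → 2² + 0² = 4
4 → 4² = 16
16 → 1² + 6² = 37  — 37 repeats.
That took 10 steps.

10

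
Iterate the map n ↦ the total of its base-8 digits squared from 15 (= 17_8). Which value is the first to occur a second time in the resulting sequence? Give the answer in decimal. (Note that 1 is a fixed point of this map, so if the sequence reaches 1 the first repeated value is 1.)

15 = (1,7)_8 → 50
50 = (6,2)_8 → 40
40 = (5,0)_8 → 25
25 = (3,1)_8 → 10
10 = (1,2)_8 → 5
5 = (5)_8 → 25  — 25 already appeared earlier.

25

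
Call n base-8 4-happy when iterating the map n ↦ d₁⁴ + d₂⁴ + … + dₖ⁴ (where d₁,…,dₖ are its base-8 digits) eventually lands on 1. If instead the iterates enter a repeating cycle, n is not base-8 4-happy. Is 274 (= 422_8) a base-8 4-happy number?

base-8 4-happy

274 = (4,2,2)_8 → 288
288 = (4,4,0)_8 → 512
512 = (1,0,0,0)_8 → 1  — reached 1.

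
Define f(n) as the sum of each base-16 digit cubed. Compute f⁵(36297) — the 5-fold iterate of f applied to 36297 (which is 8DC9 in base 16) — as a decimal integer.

36297 = (8,13,12,9)_16 → 8³ + 13³ + 12³ + 9³ = 512 + 2197 + 1728 + 729 = 5166
5166 = (1,4,2,14)_16 → 1³ + 4³ + 2³ + 14³ = 1 + 64 + 8 + 2744 = 2817
2817 = (11,0,1)_16 → 11³ + 0³ + 1³ = 1331 + 0 + 1 = 1332
1332 = (5,3,4)_16 → 5³ + 3³ + 4³ = 125 + 27 + 64 = 216
216 = (13,8)_16 → 13³ + 8³ = 2197 + 512 = 2709

2709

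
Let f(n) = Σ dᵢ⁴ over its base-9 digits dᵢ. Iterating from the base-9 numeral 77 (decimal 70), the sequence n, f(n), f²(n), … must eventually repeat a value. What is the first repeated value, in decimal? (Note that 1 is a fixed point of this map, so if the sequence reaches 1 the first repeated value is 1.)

4098

70 = (7,7)_9 → 7⁴ + 7⁴ = 4802
4802 = (6,5,2,5)_9 → 6⁴ + 5⁴ + 2⁴ + 5⁴ = 2562
2562 = (3,4,5,6)_9 → 3⁴ + 4⁴ + 5⁴ + 6⁴ = 2258
2258 = (3,0,7,8)_9 → 3⁴ + 0⁴ + 7⁴ + 8⁴ = 6578
6578 = (1,0,0,1,8)_9 → 1⁴ + 0⁴ + 0⁴ + 1⁴ + 8⁴ = 4098
4098 = (5,5,5,3)_9 → 5⁴ + 5⁴ + 5⁴ + 3⁴ = 1956
1956 = (2,6,1,3)_9 → 2⁴ + 6⁴ + 1⁴ + 3⁴ = 1394
1394 = (1,8,1,8)_9 → 1⁴ + 8⁴ + 1⁴ + 8⁴ = 8194
8194 = (1,2,2,1,4)_9 → 1⁴ + 2⁴ + 2⁴ + 1⁴ + 4⁴ = 290
290 = (3,5,2)_9 → 3⁴ + 5⁴ + 2⁴ = 722
722 = (8,8,2)_9 → 8⁴ + 8⁴ + 2⁴ = 8208
8208 = (1,2,2,3,0)_9 → 1⁴ + 2⁴ + 2⁴ + 3⁴ + 0⁴ = 114
114 = (1,3,6)_9 → 1⁴ + 3⁴ + 6⁴ = 1378
1378 = (1,8,0,1)_9 → 1⁴ + 8⁴ + 0⁴ + 1⁴ = 4098  — 4098 already appeared earlier.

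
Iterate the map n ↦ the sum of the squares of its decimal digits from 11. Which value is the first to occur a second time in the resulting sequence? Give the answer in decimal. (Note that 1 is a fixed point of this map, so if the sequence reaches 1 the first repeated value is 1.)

4

11 → 1² + 1² = 2
2 → 2² = 4
4 → 4² = 16
16 → 1² + 6² = 37
37 → 3² + 7² = 58
58 → 5² + 8² = 89
89 → 8² + 9² = 145
145 → 1² + 4² + 5² = 42
42 → 4² + 2² = 20
20 → 2² + 0² = 4  — 4 already appeared earlier.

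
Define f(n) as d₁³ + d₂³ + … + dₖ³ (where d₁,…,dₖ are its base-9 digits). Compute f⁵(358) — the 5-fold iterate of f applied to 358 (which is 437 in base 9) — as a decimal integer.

358 = (4,3,7)_9 → 4³ + 3³ + 7³ = 64 + 27 + 343 = 434
434 = (5,3,2)_9 → 5³ + 3³ + 2³ = 125 + 27 + 8 = 160
160 = (1,8,7)_9 → 1³ + 8³ + 7³ = 1 + 512 + 343 = 856
856 = (1,1,5,1)_9 → 1³ + 1³ + 5³ + 1³ = 1 + 1 + 125 + 1 = 128
128 = (1,5,2)_9 → 1³ + 5³ + 2³ = 1 + 125 + 8 = 134

134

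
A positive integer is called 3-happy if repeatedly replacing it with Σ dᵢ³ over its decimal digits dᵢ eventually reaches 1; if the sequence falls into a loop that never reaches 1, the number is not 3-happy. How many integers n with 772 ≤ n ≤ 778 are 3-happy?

1

772: 772 → 694 → 1009 → 730 → 370 → 370  — not 3-happy
773: 773 → 713 → 371 → 371  — not 3-happy
774: 774 → 750 → 468 → 792 → 1080 → 513 → 153 → 153  — not 3-happy
775: 775 → 811 → 514 → 190 → 730 → 370 → 370  — not 3-happy
776: 776 → 902 → 737 → 713 → 371 → 371  — not 3-happy
777: 777 → 1029 → 738 → 882 → 1032 → 36 → 243 → 99 → 1458 → 702 → 351 → 153 → 153  — not 3-happy
778: 778 → 1198 → 1243 → 100 → 1  — 3-happy
3-happy: 778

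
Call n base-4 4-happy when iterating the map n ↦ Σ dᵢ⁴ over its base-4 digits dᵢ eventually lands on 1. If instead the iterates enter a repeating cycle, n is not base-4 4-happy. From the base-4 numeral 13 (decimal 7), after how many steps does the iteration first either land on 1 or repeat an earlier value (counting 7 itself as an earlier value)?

6

7 = (1,3)_4 → 82
82 = (1,1,0,2)_4 → 18
18 = (1,0,2)_4 → 17
17 = (1,0,1)_4 → 2
2 = (2)_4 → 16
16 = (1,0,0)_4 → 1  — reached 1.
That took 6 steps.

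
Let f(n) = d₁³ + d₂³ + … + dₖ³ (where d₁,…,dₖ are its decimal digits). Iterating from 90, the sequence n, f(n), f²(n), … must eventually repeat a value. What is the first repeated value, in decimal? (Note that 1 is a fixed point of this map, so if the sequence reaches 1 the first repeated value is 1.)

90 → 9³ + 0³ = 729 + 0 = 729
729 → 7³ + 2³ + 9³ = 343 + 8 + 729 = 1080
1080 → 1³ + 0³ + 8³ + 0³ = 1 + 0 + 512 + 0 = 513
513 → 5³ + 1³ + 3³ = 125 + 1 + 27 = 153
153 → 1³ + 5³ + 3³ = 1 + 125 + 27 = 153  — 153 already appeared earlier.

153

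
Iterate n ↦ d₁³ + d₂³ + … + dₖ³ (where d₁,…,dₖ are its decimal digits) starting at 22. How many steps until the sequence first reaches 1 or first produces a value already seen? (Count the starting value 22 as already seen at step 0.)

22 → 16
16 → 217
217 → 352
352 → 160
160 → 217  — 217 repeats.
That took 5 steps.

5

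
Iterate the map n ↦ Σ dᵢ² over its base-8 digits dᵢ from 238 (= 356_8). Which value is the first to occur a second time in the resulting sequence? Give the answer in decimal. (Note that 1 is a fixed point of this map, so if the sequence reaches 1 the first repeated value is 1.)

26

238 = (3,5,6)_8 → 3² + 5² + 6² = 70
70 = (1,0,6)_8 → 1² + 0² + 6² = 37
37 = (4,5)_8 → 4² + 5² = 41
41 = (5,1)_8 → 5² + 1² = 26
26 = (3,2)_8 → 3² + 2² = 13
13 = (1,5)_8 → 1² + 5² = 26  — 26 already appeared earlier.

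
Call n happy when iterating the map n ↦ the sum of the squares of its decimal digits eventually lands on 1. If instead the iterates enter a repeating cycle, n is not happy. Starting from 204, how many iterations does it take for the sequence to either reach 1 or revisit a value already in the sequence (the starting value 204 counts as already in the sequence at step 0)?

204 → 2² + 0² + 4² = 20
20 → 2² + 0² = 4
4 → 4² = 16
16 → 1² + 6² = 37
37 → 3² + 7² = 58
58 → 5² + 8² = 89
89 → 8² + 9² = 145
145 → 1² + 4² + 5² = 42
42 → 4² + 2² = 20  — 20 repeats.
That took 9 steps.

9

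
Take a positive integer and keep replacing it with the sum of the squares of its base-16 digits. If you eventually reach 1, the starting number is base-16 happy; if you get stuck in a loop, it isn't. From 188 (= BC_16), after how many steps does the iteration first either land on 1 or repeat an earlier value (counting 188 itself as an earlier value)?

13

188 = (11,12)_16 → 11² + 12² = 265
265 = (1,0,9)_16 → 1² + 0² + 9² = 82
82 = (5,2)_16 → 5² + 2² = 29
29 = (1,13)_16 → 1² + 13² = 170
170 = (10,10)_16 → 10² + 10² = 200
200 = (12,8)_16 → 12² + 8² = 208
208 = (13,0)_16 → 13² + 0² = 169
169 = (10,9)_16 → 10² + 9² = 181
181 = (11,5)_16 → 11² + 5² = 146
146 = (9,2)_16 → 9² + 2² = 85
85 = (5,5)_16 → 5² + 5² = 50
50 = (3,2)_16 → 3² + 2² = 13
13 = (13)_16 → 13² = 169  — 169 repeats.
That took 13 steps.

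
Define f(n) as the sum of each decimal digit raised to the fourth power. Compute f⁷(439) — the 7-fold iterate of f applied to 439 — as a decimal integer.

439 → 4⁴ + 3⁴ + 9⁴ = 6898
6898 → 6⁴ + 8⁴ + 9⁴ + 8⁴ = 16049
16049 → 1⁴ + 6⁴ + 0⁴ + 4⁴ + 9⁴ = 8114
8114 → 8⁴ + 1⁴ + 1⁴ + 4⁴ = 4354
4354 → 4⁴ + 3⁴ + 5⁴ + 4⁴ = 1218
1218 → 1⁴ + 2⁴ + 1⁴ + 8⁴ = 4114
4114 → 4⁴ + 1⁴ + 1⁴ + 4⁴ = 514

514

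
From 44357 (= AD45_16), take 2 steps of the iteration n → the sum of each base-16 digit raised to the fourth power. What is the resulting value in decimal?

44357 = (10,13,4,5)_16 → 10⁴ + 13⁴ + 4⁴ + 5⁴ = 39442
39442 = (9,10,1,2)_16 → 9⁴ + 10⁴ + 1⁴ + 2⁴ = 16578

16578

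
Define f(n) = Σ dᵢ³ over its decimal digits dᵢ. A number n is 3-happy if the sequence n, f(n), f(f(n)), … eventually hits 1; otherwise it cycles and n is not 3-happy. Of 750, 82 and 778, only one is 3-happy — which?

778

750: 750 → 468 → 792 → 1080 → 513 → 153 → 153  — repeats 153 (not 3-happy)
82: 82 → 520 → 133 → 55 → 250 → 133  — repeats 133 (not 3-happy)
778: 778 → 1198 → 1243 → 100 → 1  — reaches 1 (3-happy)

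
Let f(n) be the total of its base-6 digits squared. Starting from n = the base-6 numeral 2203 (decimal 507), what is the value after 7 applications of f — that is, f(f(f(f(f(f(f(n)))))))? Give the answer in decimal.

5

507 = (2,2,0,3)_6 → 17
17 = (2,5)_6 → 29
29 = (4,5)_6 → 41
41 = (1,0,5)_6 → 26
26 = (4,2)_6 → 20
20 = (3,2)_6 → 13
13 = (2,1)_6 → 5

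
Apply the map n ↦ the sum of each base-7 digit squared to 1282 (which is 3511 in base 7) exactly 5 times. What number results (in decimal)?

10

1282 = (3,5,1,1)_7 → 3² + 5² + 1² + 1² = 9 + 25 + 1 + 1 = 36
36 = (5,1)_7 → 5² + 1² = 25 + 1 = 26
26 = (3,5)_7 → 3² + 5² = 9 + 25 = 34
34 = (4,6)_7 → 4² + 6² = 16 + 36 = 52
52 = (1,0,3)_7 → 1² + 0² + 3² = 1 + 0 + 9 = 10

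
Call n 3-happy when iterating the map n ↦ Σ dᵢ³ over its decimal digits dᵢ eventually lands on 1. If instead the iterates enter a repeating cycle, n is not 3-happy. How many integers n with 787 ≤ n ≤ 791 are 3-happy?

1

787: 787 → 1198 → 1243 → 100 → 1  (reaches 1)
788: 788 → 1367 → 587 → 980 → 1241 → 74 → 407 → 407  (repeats 407)
789: 789 → 1584 → 702 → 351 → 153 → 153  (repeats 153)
790: 790 → 1072 → 352 → 160 → 217 → 352  (repeats 352)
791: 791 → 1073 → 371 → 371  (repeats 371)
3-happy: 787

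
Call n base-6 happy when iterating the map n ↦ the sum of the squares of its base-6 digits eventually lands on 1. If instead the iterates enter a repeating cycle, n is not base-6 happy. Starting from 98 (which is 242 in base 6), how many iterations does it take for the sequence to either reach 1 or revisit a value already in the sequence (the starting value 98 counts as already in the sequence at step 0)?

98 = (2,4,2)_6 → 2² + 4² + 2² = 24
24 = (4,0)_6 → 4² + 0² = 16
16 = (2,4)_6 → 2² + 4² = 20
20 = (3,2)_6 → 3² + 2² = 13
13 = (2,1)_6 → 2² + 1² = 5
5 = (5)_6 → 5² = 25
25 = (4,1)_6 → 4² + 1² = 17
17 = (2,5)_6 → 2² + 5² = 29
29 = (4,5)_6 → 4² + 5² = 41
41 = (1,0,5)_6 → 1² + 0² + 5² = 26
26 = (4,2)_6 → 4² + 2² = 20  — 20 repeats.
That took 11 steps.

11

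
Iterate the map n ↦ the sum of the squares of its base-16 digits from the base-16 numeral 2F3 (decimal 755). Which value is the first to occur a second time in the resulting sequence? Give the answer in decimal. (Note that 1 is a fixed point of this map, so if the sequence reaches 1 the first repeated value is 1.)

755 = (2,15,3)_16 → 2² + 15² + 3² = 238
238 = (14,14)_16 → 14² + 14² = 392
392 = (1,8,8)_16 → 1² + 8² + 8² = 129
129 = (8,1)_16 → 8² + 1² = 65
65 = (4,1)_16 → 4² + 1² = 17
17 = (1,1)_16 → 1² + 1² = 2
2 = (2)_16 → 2² = 4
4 = (4)_16 → 4² = 16
16 = (1,0)_16 → 1² + 0² = 1  — reached the fixed point 1.
1 → 1, so 1 is the first repeated value.

1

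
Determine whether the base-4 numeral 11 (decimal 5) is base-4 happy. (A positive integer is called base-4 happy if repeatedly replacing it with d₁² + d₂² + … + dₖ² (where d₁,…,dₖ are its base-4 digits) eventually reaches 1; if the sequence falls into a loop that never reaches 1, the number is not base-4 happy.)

5 = (1,1)_4 → 1² + 1² = 2
2 = (2)_4 → 2² = 4
4 = (1,0)_4 → 1² + 0² = 1  — reached 1.

base-4 happy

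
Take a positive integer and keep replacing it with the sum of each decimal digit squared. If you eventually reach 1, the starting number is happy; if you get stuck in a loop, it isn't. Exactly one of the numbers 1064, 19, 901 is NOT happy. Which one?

1064: 1064 → 53 → 34 → 25 → 29 → 85 → 89 → 145 → 42 → 20 → 4 → 16 → 37 → 58 → 89  — repeats 89 (not happy)
19: 19 → 82 → 68 → 100 → 1  — reaches 1 (happy)
901: 901 → 82 → 68 → 100 → 1  — reaches 1 (happy)

1064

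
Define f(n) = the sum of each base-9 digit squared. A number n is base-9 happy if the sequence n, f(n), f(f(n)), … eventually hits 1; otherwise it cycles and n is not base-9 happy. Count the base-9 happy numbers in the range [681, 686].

681: 681 → 109 → 11 → 5 → 25 → 53 → 89 → 65 → 53  (repeats 53)
682: 682 → 122 → 42 → 52 → 74 → 68 → 74  (repeats 74)
683: 683 → 137 → 41 → 41  (repeats 41)
684: 684 → 80 → 128 → 30 → 18 → 4 → 16 → 50 → 50  (repeats 50)
685: 685 → 81 → 1  (reaches 1)
686: 686 → 84 → 10 → 2 → 4 → 16 → 50 → 50  (repeats 50)
base-9 happy: 685

1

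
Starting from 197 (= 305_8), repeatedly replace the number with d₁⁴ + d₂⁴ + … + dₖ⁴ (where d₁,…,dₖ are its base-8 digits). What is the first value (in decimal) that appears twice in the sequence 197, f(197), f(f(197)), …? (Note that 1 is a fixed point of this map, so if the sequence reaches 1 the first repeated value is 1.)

197 = (3,0,5)_8 → 3⁴ + 0⁴ + 5⁴ = 706
706 = (1,3,0,2)_8 → 1⁴ + 3⁴ + 0⁴ + 2⁴ = 98
98 = (1,4,2)_8 → 1⁴ + 4⁴ + 2⁴ = 273
273 = (4,2,1)_8 → 4⁴ + 2⁴ + 1⁴ = 273  — 273 already appeared earlier.

273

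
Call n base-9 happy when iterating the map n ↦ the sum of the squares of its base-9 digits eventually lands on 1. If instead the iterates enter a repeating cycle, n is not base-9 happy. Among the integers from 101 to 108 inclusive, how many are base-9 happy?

1

101: 101 → 9 → 1  (reaches 1)
102: 102 → 14 → 26 → 68 → 74 → 68  (repeats 68)
103: 103 → 21 → 13 → 17 → 65 → 53 → 89 → 65  (repeats 65)
104: 104 → 30 → 18 → 4 → 16 → 50 → 50  (repeats 50)
105: 105 → 41 → 41  (repeats 41)
106: 106 → 54 → 36 → 16 → 50 → 50  (repeats 50)
107: 107 → 69 → 85 → 17 → 65 → 53 → 89 → 65  (repeats 65)
108: 108 → 10 → 2 → 4 → 16 → 50 → 50  (repeats 50)
base-9 happy: 101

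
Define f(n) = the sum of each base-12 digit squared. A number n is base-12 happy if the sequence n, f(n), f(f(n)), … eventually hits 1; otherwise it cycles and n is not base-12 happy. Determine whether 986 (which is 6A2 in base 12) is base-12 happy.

not base-12 happy

986 = (6,10,2)_12 → 6² + 10² + 2² = 140
140 = (11,8)_12 → 11² + 8² = 185
185 = (1,3,5)_12 → 1² + 3² + 5² = 35
35 = (2,11)_12 → 2² + 11² = 125
125 = (10,5)_12 → 10² + 5² = 125  — 125 already seen; the sequence cycles without reaching 1.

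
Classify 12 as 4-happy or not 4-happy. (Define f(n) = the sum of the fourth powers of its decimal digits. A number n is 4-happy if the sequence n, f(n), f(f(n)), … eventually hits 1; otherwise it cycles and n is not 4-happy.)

12 → 1⁴ + 2⁴ = 1 + 16 = 17
17 → 1⁴ + 7⁴ = 1 + 2401 = 2402
2402 → 2⁴ + 4⁴ + 0⁴ + 2⁴ = 16 + 256 + 0 + 16 = 288
288 → 2⁴ + 8⁴ + 8⁴ = 16 + 4096 + 4096 = 8208
8208 → 8⁴ + 2⁴ + 0⁴ + 8⁴ = 4096 + 16 + 0 + 4096 = 8208  — 8208 already seen; the sequence cycles without reaching 1.

not 4-happy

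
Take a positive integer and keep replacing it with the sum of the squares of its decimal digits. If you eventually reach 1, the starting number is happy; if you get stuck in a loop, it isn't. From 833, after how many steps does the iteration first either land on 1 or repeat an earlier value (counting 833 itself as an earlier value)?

833 → 8² + 3² + 3² = 64 + 9 + 9 = 82
82 → 8² + 2² = 64 + 4 = 68
68 → 6² + 8² = 36 + 64 = 100
100 → 1² + 0² + 0² = 1 + 0 + 0 = 1  — reached 1.
That took 4 steps.

4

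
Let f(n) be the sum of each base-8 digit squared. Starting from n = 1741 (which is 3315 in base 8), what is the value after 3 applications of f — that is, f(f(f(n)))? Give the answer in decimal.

1741 = (3,3,1,5)_8 → 3² + 3² + 1² + 5² = 9 + 9 + 1 + 25 = 44
44 = (5,4)_8 → 5² + 4² = 25 + 16 = 41
41 = (5,1)_8 → 5² + 1² = 25 + 1 = 26

26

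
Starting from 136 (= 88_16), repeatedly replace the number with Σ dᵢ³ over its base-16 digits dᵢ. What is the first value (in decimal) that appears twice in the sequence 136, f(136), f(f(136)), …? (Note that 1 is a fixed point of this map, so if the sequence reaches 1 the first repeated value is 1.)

64

136 = (8,8)_16 → 1024
1024 = (4,0,0)_16 → 64
64 = (4,0)_16 → 64  — 64 already appeared earlier.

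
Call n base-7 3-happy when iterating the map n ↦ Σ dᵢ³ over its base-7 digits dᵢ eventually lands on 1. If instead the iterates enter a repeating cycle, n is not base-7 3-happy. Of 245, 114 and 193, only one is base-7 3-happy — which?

193

245: 245 → 125 → 251 → 341 → 557 → 137 → 197 → 65 → 17 → 35 → 125  — repeats 125 (not base-7 3-happy)
114: 114 → 24 → 54 → 126 → 72 → 36 → 126  — repeats 126 (not base-7 3-happy)
193: 193 → 307 → 433 → 343 → 1  — reaches 1 (base-7 3-happy)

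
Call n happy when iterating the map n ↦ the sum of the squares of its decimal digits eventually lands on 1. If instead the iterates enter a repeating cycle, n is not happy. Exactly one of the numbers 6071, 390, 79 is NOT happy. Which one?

6071: 6071 → 86 → 100 → 1  — reaches 1 (happy)
390: 390 → 90 → 81 → 65 → 61 → 37 → 58 → 89 → 145 → 42 → 20 → 4 → 16 → 37  — repeats 37 (not happy)
79: 79 → 130 → 10 → 1  — reaches 1 (happy)

390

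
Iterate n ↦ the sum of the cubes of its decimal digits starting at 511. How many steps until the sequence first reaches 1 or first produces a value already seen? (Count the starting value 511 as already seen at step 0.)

511 → 5³ + 1³ + 1³ = 125 + 1 + 1 = 127
127 → 1³ + 2³ + 7³ = 1 + 8 + 343 = 352
352 → 3³ + 5³ + 2³ = 27 + 125 + 8 = 160
160 → 1³ + 6³ + 0³ = 1 + 216 + 0 = 217
217 → 2³ + 1³ + 7³ = 8 + 1 + 343 = 352  — 352 repeats.
That took 5 steps.

5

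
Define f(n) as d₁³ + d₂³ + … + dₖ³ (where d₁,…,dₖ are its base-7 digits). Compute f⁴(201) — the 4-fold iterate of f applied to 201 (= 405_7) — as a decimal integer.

201 = (4,0,5)_7 → 4³ + 0³ + 5³ = 189
189 = (3,6,0)_7 → 3³ + 6³ + 0³ = 243
243 = (4,6,5)_7 → 4³ + 6³ + 5³ = 405
405 = (1,1,1,6)_7 → 1³ + 1³ + 1³ + 6³ = 219

219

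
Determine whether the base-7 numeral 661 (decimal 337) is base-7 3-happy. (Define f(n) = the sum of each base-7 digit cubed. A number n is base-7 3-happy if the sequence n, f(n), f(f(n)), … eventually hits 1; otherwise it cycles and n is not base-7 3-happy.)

337 = (6,6,1)_7 → 6³ + 6³ + 1³ = 433
433 = (1,1,5,6)_7 → 1³ + 1³ + 5³ + 6³ = 343
343 = (1,0,0,0)_7 → 1³ + 0³ + 0³ + 0³ = 1  — reached 1.

base-7 3-happy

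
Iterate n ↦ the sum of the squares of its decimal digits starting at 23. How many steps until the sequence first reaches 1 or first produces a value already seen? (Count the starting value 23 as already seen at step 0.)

23 → 2² + 3² = 4 + 9 = 13
13 → 1² + 3² = 1 + 9 = 10
10 → 1² + 0² = 1 + 0 = 1  — reached 1.
That took 3 steps.

3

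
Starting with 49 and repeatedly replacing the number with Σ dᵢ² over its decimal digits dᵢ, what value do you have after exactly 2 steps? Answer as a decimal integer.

49 → 4² + 9² = 97
97 → 9² + 7² = 130

130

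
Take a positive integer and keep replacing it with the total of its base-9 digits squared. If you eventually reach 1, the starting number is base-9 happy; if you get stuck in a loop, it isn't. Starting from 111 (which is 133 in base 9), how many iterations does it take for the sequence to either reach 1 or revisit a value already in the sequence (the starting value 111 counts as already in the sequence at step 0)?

7

111 = (1,3,3)_9 → 1² + 3² + 3² = 1 + 9 + 9 = 19
19 = (2,1)_9 → 2² + 1² = 4 + 1 = 5
5 = (5)_9 → 5² = 25
25 = (2,7)_9 → 2² + 7² = 4 + 49 = 53
53 = (5,8)_9 → 5² + 8² = 25 + 64 = 89
89 = (1,0,8)_9 → 1² + 0² + 8² = 1 + 0 + 64 = 65
65 = (7,2)_9 → 7² + 2² = 49 + 4 = 53  — 53 repeats.
That took 7 steps.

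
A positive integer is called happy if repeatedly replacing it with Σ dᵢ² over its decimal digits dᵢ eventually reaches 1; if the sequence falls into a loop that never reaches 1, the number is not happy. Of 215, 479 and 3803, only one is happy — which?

3803

215: 215 → 30 → 9 → 81 → 65 → 61 → 37 → 58 → 89 → 145 → 42 → 20 → 4 → 16 → 37  — repeats 37 (not happy)
479: 479 → 146 → 53 → 34 → 25 → 29 → 85 → 89 → 145 → 42 → 20 → 4 → 16 → 37 → 58 → 89  — repeats 89 (not happy)
3803: 3803 → 82 → 68 → 100 → 1  — reaches 1 (happy)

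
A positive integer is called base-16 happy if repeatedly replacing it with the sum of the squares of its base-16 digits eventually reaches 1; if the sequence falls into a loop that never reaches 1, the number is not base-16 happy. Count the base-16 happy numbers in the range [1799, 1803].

3

1799: 1799 → 98 → 40 → 68 → 32 → 4 → 16 → 1  — base-16 happy
1800: 1800 → 113 → 50 → 13 → 169 → 181 → 146 → 85 → 50  — not base-16 happy
1801: 1801 → 130 → 68 → 32 → 4 → 16 → 1  — base-16 happy
1802: 1802 → 149 → 106 → 136 → 128 → 64 → 16 → 1  — base-16 happy
1803: 1803 → 170 → 200 → 208 → 169 → 181 → 146 → 85 → 50 → 13 → 169  — not base-16 happy
base-16 happy: 1799, 1801, 1802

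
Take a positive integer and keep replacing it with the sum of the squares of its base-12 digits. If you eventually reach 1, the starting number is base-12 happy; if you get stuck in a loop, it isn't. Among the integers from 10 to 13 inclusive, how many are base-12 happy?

1

10: 10 → 100 → 80 → 100  (repeats 100)
11: 11 → 121 → 101 → 89 → 74 → 40 → 25 → 5 → 25  (repeats 25)
12: 12 → 1  (reaches 1)
13: 13 → 2 → 4 → 16 → 17 → 26 → 8 → 64 → 41 → 34 → 104 → 128 → 164 → 66 → 61 → 26  (repeats 26)
base-12 happy: 12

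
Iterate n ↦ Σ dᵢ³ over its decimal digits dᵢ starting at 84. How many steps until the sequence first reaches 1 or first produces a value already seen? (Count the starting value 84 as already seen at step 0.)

7

84 → 576
576 → 684
684 → 792
792 → 1080
1080 → 513
513 → 153
153 → 153  — 153 repeats.
That took 7 steps.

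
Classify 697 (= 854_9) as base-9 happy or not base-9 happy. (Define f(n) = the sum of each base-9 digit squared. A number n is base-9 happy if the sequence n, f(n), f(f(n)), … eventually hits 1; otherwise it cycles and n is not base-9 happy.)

not base-9 happy

697 = (8,5,4)_9 → 8² + 5² + 4² = 64 + 25 + 16 = 105
105 = (1,2,6)_9 → 1² + 2² + 6² = 1 + 4 + 36 = 41
41 = (4,5)_9 → 4² + 5² = 16 + 25 = 41  — 41 already seen; the sequence cycles without reaching 1.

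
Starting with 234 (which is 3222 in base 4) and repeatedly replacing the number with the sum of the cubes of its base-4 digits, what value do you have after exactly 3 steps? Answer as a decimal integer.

36

234 = (3,2,2,2)_4 → 3³ + 2³ + 2³ + 2³ = 27 + 8 + 8 + 8 = 51
51 = (3,0,3)_4 → 3³ + 0³ + 3³ = 27 + 0 + 27 = 54
54 = (3,1,2)_4 → 3³ + 1³ + 2³ = 27 + 1 + 8 = 36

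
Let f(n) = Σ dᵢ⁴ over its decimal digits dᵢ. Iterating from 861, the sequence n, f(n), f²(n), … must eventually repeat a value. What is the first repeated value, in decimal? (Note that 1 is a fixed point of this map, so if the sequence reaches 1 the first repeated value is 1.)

861 → 8⁴ + 6⁴ + 1⁴ = 5393
5393 → 5⁴ + 3⁴ + 9⁴ + 3⁴ = 7348
7348 → 7⁴ + 3⁴ + 4⁴ + 8⁴ = 6834
6834 → 6⁴ + 8⁴ + 3⁴ + 4⁴ = 5729
5729 → 5⁴ + 7⁴ + 2⁴ + 9⁴ = 9603
9603 → 9⁴ + 6⁴ + 0⁴ + 3⁴ = 7938
7938 → 7⁴ + 9⁴ + 3⁴ + 8⁴ = 13139
13139 → 1⁴ + 3⁴ + 1⁴ + 3⁴ + 9⁴ = 6725
6725 → 6⁴ + 7⁴ + 2⁴ + 5⁴ = 4338
4338 → 4⁴ + 3⁴ + 3⁴ + 8⁴ = 4514
4514 → 4⁴ + 5⁴ + 1⁴ + 4⁴ = 1138
1138 → 1⁴ + 1⁴ + 3⁴ + 8⁴ = 4179
4179 → 4⁴ + 1⁴ + 7⁴ + 9⁴ = 9219
9219 → 9⁴ + 2⁴ + 1⁴ + 9⁴ = 13139  — 13139 already appeared earlier.

13139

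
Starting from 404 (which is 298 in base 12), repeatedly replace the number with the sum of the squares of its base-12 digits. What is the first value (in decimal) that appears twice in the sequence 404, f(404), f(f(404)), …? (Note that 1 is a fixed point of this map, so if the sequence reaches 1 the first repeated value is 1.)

26

404 = (2,9,8)_12 → 2² + 9² + 8² = 4 + 81 + 64 = 149
149 = (1,0,5)_12 → 1² + 0² + 5² = 1 + 0 + 25 = 26
26 = (2,2)_12 → 2² + 2² = 4 + 4 = 8
8 = (8)_12 → 8² = 64
64 = (5,4)_12 → 5² + 4² = 25 + 16 = 41
41 = (3,5)_12 → 3² + 5² = 9 + 25 = 34
34 = (2,10)_12 → 2² + 10² = 4 + 100 = 104
104 = (8,8)_12 → 8² + 8² = 64 + 64 = 128
128 = (10,8)_12 → 10² + 8² = 100 + 64 = 164
164 = (1,1,8)_12 → 1² + 1² + 8² = 1 + 1 + 64 = 66
66 = (5,6)_12 → 5² + 6² = 25 + 36 = 61
61 = (5,1)_12 → 5² + 1² = 25 + 1 = 26  — 26 already appeared earlier.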